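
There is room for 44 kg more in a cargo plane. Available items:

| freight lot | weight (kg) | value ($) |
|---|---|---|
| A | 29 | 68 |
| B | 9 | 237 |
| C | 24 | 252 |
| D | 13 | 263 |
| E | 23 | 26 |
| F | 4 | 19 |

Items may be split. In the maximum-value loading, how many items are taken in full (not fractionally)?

2

Sort by value per unit weight and fill in that order.
Ratios (sorted): B 26.33, D 20.23, C 10.50, F 4.75, A 2.34, E 1.13
take B (9 @ 237); take D (13 @ 263); take 22/24 of C → 231.00. Capacity used 44/44.
2 item(s) taken whole; one partial (take 22/24 of C).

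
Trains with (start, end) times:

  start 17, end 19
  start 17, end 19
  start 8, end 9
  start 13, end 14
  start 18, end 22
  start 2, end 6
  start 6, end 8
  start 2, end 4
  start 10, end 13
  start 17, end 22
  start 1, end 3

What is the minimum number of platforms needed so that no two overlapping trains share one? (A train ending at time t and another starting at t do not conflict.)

Count concurrent intervals with a sweep; the peak is the room count.
Events (time:±→running): 1:+→1 2:+→2 2:+→3 3:-→2 4:-→1 6:-→0 6:+→1 8:-→0 8:+→1 9:-→0 10:+→1 13:-→0 13:+→1 14:-→0 17:+→1 17:+→2 17:+→3 18:+→4 … peak 4.

4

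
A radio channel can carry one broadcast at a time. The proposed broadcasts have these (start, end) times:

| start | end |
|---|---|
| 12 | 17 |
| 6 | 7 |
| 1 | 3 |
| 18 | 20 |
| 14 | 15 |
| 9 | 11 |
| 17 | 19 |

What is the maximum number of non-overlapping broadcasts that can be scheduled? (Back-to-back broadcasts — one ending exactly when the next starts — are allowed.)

Order by finish time; keep every interval that doesn't clash with the previous kept one.
By end time: (1,3), (6,7), (9,11), (14,15), (12,17), (17,19), (18,20).
Pick (1,3); next start ≥ 3 → (6,7); next start ≥ 7 → (9,11); next start ≥ 11 → (14,15); next start ≥ 15 → (17,19).
Selected 5 broadcasts.

5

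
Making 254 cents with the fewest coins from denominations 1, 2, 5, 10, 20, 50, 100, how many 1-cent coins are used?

Use the largest denomination that fits, subtract, and repeat.
254 − 2×100→54 − 1×50→4 − 2×2→0
Count of 1: 0

0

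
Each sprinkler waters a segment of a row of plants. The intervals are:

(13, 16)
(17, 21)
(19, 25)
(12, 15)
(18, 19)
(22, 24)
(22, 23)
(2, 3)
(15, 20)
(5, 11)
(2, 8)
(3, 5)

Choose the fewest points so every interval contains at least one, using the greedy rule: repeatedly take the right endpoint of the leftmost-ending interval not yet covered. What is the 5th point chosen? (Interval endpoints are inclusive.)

23

Sort by right endpoint; whenever an interval is uncovered, place a point at its right end.
Sorted: [2,3] [3,5] [2,8] [5,11] [12,15] [13,16] [18,19] [15,20] [17,21] [22,23] [22,24] [19,25]
{[2,3],[3,5],[2,8]} hit by 3; {[5,11]} hit by 11; {[12,15],[13,16]} hit by 15; {[18,19],[15,20],[17,21]} hit by 19; {[22,23],[22,24],[19,25]} hit by 23.
Points: 3, 11, 15, 19, 23 (5 total).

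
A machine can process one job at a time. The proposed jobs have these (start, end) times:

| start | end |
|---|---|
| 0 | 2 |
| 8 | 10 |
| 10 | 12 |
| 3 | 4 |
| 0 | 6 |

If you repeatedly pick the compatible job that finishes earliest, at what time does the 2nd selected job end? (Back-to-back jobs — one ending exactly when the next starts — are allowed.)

Sort by end time and greedily take each interval whose start is ≥ the last chosen end.
Sorted by end: (0,2)  (3,4)  (0,6)  (8,10)  (10,12)
take (0,2); take (3,4); take (8,10); take (10,12).
Selected: (0,2) (3,4) (8,10) (10,12)

4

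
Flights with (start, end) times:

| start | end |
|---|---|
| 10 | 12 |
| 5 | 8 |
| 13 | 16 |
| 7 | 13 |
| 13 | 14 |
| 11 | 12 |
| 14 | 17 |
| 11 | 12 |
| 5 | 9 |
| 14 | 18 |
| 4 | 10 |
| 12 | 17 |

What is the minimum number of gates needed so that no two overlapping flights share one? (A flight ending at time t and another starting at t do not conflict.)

4

The answer is the maximum number of intervals overlapping at any instant.
starts: [4, 5, 5, 7, 10, 11, 11, 12, 13, 13, 14, 14]
ends:   [8, 9, 10, 12, 12, 12, 13, 14, 16, 17, 17, 18]
s4→1 s5→2 s5→3 s7→4  — peak 4.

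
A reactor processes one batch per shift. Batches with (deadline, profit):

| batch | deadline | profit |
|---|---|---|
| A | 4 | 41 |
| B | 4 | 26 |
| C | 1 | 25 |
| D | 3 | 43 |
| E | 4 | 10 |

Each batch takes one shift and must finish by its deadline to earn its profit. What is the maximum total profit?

135

Profit order: D=43 A=41 B=26 C=25 E=10
Assign: D→slot 3, A→slot 4, B→slot 2, C→slot 1, E skipped.
Slots: [1:C] [2:B] [3:D] [4:A]
Profit = 25 + 26 + 43 + 41 = 135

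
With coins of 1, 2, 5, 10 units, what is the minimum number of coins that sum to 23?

Use the largest denomination that fits, subtract, and repeat.
23 = 2×10 + 1×2 + 1×1
Total coins = 2 + 1 + 1 = 4

4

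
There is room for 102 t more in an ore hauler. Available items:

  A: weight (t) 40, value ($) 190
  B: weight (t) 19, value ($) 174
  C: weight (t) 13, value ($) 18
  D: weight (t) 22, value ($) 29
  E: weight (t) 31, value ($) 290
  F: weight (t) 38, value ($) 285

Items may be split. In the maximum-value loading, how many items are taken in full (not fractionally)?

Greedy by value/weight ratio, highest first.
Ratios (sorted): E 9.35, B 9.16, F 7.50, A 4.75, C 1.38, D 1.32
take E (31 @ 290); take B (19 @ 174); take F (38 @ 285); take 14/40 of A → 66.50. Capacity used 102/102.
3 item(s) taken whole; one partial (take 14/40 of A).

3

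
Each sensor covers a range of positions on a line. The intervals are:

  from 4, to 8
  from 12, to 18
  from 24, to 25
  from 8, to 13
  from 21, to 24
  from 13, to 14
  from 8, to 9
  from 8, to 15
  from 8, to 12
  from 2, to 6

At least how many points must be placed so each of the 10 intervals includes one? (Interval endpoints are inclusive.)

4

Sort by right endpoint; whenever an interval is uncovered, place a point at its right end.
By right end: [2,6]  [4,8]  [8,9]  [8,12]  [8,13]  [13,14]  [8,15]  [12,18]  [21,24]  [24,25]
[2,6] uncovered → point at 6; [8,9] uncovered → point at 9; [13,14] uncovered → point at 14; [21,24] uncovered → point at 24.
Points: 6, 9, 14, 24 (4 total).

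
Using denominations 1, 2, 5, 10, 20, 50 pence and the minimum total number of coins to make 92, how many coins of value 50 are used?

92 − 1×50→42 − 2×20→2 − 1×2→0
Count of 50: 1

1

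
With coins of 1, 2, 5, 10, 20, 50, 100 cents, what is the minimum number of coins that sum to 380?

Use the largest denomination that fits, subtract, and repeat.
380 = 3×100 + 1×50 + 1×20 + 1×10
Total coins = 3 + 1 + 1 + 1 = 6

6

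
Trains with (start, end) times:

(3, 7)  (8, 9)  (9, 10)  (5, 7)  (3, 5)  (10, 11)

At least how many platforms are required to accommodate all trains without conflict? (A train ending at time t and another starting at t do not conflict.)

2

starts: [3, 3, 5, 8, 9, 10]
ends:   [5, 7, 7, 9, 10, 11]
s3→1 s3→2  — peak 2.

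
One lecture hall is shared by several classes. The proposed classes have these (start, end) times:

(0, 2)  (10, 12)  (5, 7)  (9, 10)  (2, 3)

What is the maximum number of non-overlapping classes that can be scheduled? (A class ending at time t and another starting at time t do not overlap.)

5

By end time: (0,2), (2,3), (5,7), (9,10), (10,12).
Pick (0,2); next start ≥ 2 → (2,3); next start ≥ 3 → (5,7); next start ≥ 7 → (9,10); next start ≥ 10 → (10,12).
Selected 5 classes.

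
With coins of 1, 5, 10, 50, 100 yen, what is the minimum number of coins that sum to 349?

12

Use the largest denomination that fits, subtract, and repeat.
349 − 3×100→49 − 4×10→9 − 1×5→4 − 4×1→0
Total coins = 3 + 4 + 1 + 4 = 12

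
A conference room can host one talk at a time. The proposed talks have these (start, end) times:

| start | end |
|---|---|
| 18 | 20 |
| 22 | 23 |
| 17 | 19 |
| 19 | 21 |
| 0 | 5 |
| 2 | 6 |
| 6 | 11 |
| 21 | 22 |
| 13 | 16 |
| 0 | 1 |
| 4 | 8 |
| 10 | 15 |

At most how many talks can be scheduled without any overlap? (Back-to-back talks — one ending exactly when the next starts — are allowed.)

8

By end time: (0,1), (0,5), (2,6), (4,8), (6,11), (10,15), (13,16), (17,19), (18,20), (19,21), (21,22), (22,23).
Pick (0,1); next start ≥ 1 → (2,6); next start ≥ 6 → (6,11); next start ≥ 11 → (13,16); next start ≥ 16 → (17,19); next start ≥ 19 → (19,21); next start ≥ 21 → (21,22); next start ≥ 22 → (22,23).
Selected 8 talks.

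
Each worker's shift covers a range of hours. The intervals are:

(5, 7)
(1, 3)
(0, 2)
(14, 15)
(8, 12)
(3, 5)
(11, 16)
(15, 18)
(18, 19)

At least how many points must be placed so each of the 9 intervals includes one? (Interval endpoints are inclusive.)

By right end: [0,2]  [1,3]  [3,5]  [5,7]  [8,12]  [14,15]  [11,16]  [15,18]  [18,19]
[0,2] uncovered → point at 2; [3,5] uncovered → point at 5; [8,12] uncovered → point at 12; [14,15] uncovered → point at 15; [18,19] uncovered → point at 19.
Points: 2, 5, 12, 15, 19 (5 total).

5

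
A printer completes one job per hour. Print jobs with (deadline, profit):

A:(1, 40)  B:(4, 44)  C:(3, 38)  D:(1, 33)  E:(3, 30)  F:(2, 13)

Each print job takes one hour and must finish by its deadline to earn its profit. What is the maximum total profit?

Sort by profit descending; place each in the latest free slot ≤ its deadline.
By profit: B(d4,44), A(d1,40), C(d3,38), D(d1,33), E(d3,30), F(d2,13)
B→slot 4; A→slot 1; C→slot 3; D skipped; E→slot 2; F skipped.
Profit = 40 + 30 + 38 + 44 = 152

152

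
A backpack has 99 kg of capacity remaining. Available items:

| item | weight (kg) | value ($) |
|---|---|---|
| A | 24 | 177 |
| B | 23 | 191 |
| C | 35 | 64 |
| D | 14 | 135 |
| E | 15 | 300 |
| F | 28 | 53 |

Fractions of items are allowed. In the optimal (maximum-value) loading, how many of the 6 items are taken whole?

Greedy by value/weight ratio, highest first.
Order: E (300/15=20.00) > D (135/14=9.64) > B (191/23=8.30) > A (177/24=7.38) > F (53/28=1.89) > C (64/35=1.83)
Fill: take E (15 @ 300) → take D (14 @ 135) → take B (23 @ 191) → take A (24 @ 177) → take 23/28 of F → 43.54; 99/99 used.
4 item(s) taken whole; one partial (take 23/28 of F).

4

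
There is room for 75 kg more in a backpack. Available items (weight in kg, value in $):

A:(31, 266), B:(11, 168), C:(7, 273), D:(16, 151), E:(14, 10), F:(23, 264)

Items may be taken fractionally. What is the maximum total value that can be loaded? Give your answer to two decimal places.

Sort by value per unit weight and fill in that order.
Ratios (sorted): C 39.00, B 15.27, F 11.48, D 9.44, A 8.58, E 0.71
take C (7 @ 273); take B (11 @ 168); take F (23 @ 264); take D (16 @ 151); take 18/31 of A → 154.45. Capacity used 75/75.
Total value = 1010.45

1010.45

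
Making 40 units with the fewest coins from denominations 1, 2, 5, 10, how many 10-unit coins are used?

4

40 = 4×10
Count of 10: 4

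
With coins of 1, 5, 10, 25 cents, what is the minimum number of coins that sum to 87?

6

Use the largest denomination that fits, subtract, and repeat.
87 = 3×25 + 1×10 + 2×1
Total coins = 3 + 1 + 2 = 6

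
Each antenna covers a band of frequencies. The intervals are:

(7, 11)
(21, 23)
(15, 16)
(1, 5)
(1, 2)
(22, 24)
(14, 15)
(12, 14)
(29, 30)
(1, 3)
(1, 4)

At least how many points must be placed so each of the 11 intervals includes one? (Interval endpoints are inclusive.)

6

Sorted: [1,2] [1,3] [1,4] [1,5] [7,11] [12,14] [14,15] [15,16] [21,23] [22,24] [29,30]
{[1,2],[1,3],[1,4],[1,5]} hit by 2; {[7,11]} hit by 11; {[12,14],[14,15]} hit by 14; {[15,16]} hit by 16; {[21,23],[22,24]} hit by 23; {[29,30]} hit by 30.
Points: 2, 11, 14, 16, 23, 30 (6 total).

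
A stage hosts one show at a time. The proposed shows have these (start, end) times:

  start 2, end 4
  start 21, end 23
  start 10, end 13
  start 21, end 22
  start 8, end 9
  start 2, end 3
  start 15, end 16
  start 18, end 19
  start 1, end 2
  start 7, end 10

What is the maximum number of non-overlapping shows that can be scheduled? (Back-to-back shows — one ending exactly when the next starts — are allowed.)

7

Greedy by earliest finish: after sorting by end time, pick each interval compatible with the last pick.
By end time: (1,2), (2,3), (2,4), (8,9), (7,10), (10,13), (15,16), (18,19), (21,22), (21,23).
Pick (1,2); next start ≥ 2 → (2,3); next start ≥ 3 → (8,9); next start ≥ 9 → (10,13); next start ≥ 13 → (15,16); next start ≥ 16 → (18,19); next start ≥ 19 → (21,22).
Selected 7 shows.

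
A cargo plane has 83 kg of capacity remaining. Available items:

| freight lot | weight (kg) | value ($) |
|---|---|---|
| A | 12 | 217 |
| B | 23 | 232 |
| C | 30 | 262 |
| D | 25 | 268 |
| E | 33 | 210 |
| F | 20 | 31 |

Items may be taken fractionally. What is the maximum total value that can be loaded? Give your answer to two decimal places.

917.87

Sort by value per unit weight and fill in that order.
Ratios (sorted): A 18.08, D 10.72, B 10.09, C 8.73, E 6.36, F 1.55
take A (12 @ 217); take D (25 @ 268); take B (23 @ 232); take 23/30 of C → 200.87. Capacity used 83/83.
Total value = 917.87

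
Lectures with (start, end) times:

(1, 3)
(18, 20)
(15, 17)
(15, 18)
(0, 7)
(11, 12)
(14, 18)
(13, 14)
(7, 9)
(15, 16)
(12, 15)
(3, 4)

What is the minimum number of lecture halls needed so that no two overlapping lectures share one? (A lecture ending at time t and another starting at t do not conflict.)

4

The answer is the maximum number of intervals overlapping at any instant.
starts: [0, 1, 3, 7, 11, 12, 13, 14, 15, 15, 15, 18]
ends:   [3, 4, 7, 9, 12, 14, 15, 16, 17, 18, 18, 20]
s0→1 s1→2 e3→1 s3→2 e4→1 e7→0 s7→1 e9→0 s11→1 e12→0 s12→1 s13→2 e14→1 s14→2 e15→1 s15→2 s15→3 s15→4  — peak 4.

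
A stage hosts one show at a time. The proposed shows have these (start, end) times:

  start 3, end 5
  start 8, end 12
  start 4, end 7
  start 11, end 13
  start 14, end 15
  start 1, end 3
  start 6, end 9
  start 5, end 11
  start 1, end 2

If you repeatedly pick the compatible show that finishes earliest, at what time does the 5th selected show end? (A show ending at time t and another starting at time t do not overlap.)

15

Greedy by earliest finish: after sorting by end time, pick each interval compatible with the last pick.
By end time: (1,2), (1,3), (3,5), (4,7), (6,9), (5,11), (8,12), (11,13), (14,15).
Pick (1,2); next start ≥ 2 → (3,5); next start ≥ 5 → (6,9); next start ≥ 9 → (11,13); next start ≥ 13 → (14,15).
Selected: (1,2) (3,5) (6,9) (11,13) (14,15)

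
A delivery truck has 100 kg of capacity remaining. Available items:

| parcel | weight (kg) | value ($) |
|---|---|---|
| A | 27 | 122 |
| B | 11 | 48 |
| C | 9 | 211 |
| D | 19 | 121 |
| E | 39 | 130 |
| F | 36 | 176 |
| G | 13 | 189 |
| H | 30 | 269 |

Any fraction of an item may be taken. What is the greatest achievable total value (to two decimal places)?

Order: C (211/9=23.44) > G (189/13=14.54) > H (269/30=8.97) > D (121/19=6.37) > F (176/36=4.89) > A (122/27=4.52) > B (48/11=4.36) > E (130/39=3.33)
Fill: take C (9 @ 211) → take G (13 @ 189) → take H (30 @ 269) → take D (19 @ 121) → take 29/36 of F → 141.78; 100/100 used.
Total value = 931.78

931.78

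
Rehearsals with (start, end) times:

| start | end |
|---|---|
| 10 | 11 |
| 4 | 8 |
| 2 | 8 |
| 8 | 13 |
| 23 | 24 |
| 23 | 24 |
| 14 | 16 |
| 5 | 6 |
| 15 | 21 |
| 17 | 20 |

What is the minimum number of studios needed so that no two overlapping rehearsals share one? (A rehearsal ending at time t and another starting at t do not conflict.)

Count concurrent intervals with a sweep; the peak is the room count.
Events (time:±→running): 2:+→1 4:+→2 5:+→3 … peak 3.

3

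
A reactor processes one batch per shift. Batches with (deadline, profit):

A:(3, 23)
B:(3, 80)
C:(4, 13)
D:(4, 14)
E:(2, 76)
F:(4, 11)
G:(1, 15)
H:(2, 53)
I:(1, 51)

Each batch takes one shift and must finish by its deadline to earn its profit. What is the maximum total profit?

223

Sort by profit descending; place each in the latest free slot ≤ its deadline.
By profit: B(d3,80), E(d2,76), H(d2,53), I(d1,51), A(d3,23), G(d1,15), D(d4,14), C(d4,13), F(d4,11)
B→slot 3; E→slot 2; H→slot 1; I skipped; A skipped; G skipped; D→slot 4; C skipped; F skipped.
Profit = 53 + 76 + 80 + 14 = 223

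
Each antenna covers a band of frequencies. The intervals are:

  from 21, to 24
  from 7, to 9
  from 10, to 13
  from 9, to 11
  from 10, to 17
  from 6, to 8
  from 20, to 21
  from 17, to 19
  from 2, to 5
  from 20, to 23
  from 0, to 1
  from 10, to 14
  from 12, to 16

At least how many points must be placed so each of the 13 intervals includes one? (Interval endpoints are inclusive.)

7

Process intervals by earliest right end; each time one isn't hit yet, stab at its right endpoint.
By right end: [0,1]  [2,5]  [6,8]  [7,9]  [9,11]  [10,13]  [10,14]  [12,16]  [10,17]  [17,19]  [20,21]  [20,23]  [21,24]
[0,1] uncovered → point at 1; [2,5] uncovered → point at 5; [6,8] uncovered → point at 8; [9,11] uncovered → point at 11; [12,16] uncovered → point at 16; [17,19] uncovered → point at 19; [20,21] uncovered → point at 21.
Points: 1, 5, 8, 11, 16, 19, 21 (7 total).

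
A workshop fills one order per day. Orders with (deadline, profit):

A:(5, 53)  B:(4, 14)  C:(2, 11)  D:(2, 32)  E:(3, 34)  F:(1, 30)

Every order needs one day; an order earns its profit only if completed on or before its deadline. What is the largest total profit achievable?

Profit order: A=53 E=34 D=32 F=30 B=14 C=11
Assign: A→slot 5, E→slot 3, D→slot 2, F→slot 1, B→slot 4, C skipped.
Slots: [1:F] [2:D] [3:E] [4:B] [5:A]
Profit = 30 + 32 + 34 + 14 + 53 = 163

163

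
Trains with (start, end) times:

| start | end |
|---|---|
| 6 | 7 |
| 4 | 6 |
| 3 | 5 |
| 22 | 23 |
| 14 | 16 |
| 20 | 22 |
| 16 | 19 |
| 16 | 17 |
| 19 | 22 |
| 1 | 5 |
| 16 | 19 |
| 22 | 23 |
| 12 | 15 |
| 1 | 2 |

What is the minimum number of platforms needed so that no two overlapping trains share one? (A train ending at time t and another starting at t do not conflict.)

3

Count concurrent intervals with a sweep; the peak is the room count.
Events (time:±→running): 1:+→1 1:+→2 2:-→1 3:+→2 4:+→3 … peak 3.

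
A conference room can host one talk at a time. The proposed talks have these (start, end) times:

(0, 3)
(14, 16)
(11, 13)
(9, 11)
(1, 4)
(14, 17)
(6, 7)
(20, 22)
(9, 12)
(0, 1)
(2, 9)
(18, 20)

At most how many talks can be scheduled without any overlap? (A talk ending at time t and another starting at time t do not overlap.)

Sorted by end: (0,1)  (0,3)  (1,4)  (6,7)  (2,9)  (9,11)  (9,12)  (11,13)  (14,16)  (14,17)  (18,20)  (20,22)
take (0,1); take (1,4); take (6,7); skip (2,9); take (9,11); take (11,13); take (14,16); take (18,20); take (20,22).
Selected 8 talks.

8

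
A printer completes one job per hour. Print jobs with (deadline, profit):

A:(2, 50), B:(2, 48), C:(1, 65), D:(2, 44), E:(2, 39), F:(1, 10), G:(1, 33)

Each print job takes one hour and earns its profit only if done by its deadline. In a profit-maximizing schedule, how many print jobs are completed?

Profit order: C=65 A=50 B=48 D=44 E=39 G=33 F=10
Assign: C→slot 1, A→slot 2, B skipped, D skipped, E skipped, G skipped, F skipped.
Slots: [1:C] [2:A]
2 of 7 scheduled.

2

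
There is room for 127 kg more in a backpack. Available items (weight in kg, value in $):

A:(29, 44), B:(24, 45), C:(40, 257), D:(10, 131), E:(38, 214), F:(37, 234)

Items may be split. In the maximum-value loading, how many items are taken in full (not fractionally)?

Ratios (sorted): D 13.10, C 6.42, F 6.32, E 5.63, B 1.88, A 1.52
take D (10 @ 131); take C (40 @ 257); take F (37 @ 234); take E (38 @ 214); take 2/24 of B → 3.75. Capacity used 127/127.
4 item(s) taken whole; one partial (take 2/24 of B).

4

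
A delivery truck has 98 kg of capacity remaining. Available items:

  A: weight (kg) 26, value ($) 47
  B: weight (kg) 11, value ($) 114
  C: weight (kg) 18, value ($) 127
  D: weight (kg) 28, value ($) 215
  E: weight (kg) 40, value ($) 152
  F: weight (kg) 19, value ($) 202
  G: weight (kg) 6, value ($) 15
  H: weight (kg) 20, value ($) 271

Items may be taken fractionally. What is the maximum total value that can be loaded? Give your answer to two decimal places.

Ratios (sorted): H 13.55, F 10.63, B 10.36, D 7.68, C 7.06, E 3.80, G 2.50, A 1.81
take H (20 @ 271); take F (19 @ 202); take B (11 @ 114); take D (28 @ 215); take C (18 @ 127); take 2/40 of E → 7.60. Capacity used 98/98.
Total value = 936.60

936.60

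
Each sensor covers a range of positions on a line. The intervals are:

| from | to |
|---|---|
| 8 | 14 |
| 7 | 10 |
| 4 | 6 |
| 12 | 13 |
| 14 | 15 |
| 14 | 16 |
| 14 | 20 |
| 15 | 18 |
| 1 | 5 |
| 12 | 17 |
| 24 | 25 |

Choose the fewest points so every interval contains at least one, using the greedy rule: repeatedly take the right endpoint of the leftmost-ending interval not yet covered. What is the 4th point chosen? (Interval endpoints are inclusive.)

Sorted: [1,5] [4,6] [7,10] [12,13] [8,14] [14,15] [14,16] [12,17] [15,18] [14,20] [24,25]
{[1,5],[4,6]} hit by 5; {[7,10]} hit by 10; {[12,13],[8,14]} hit by 13; {[14,15],[14,16],[12,17],[15,18],[14,20]} hit by 15; {[24,25]} hit by 25.
Points: 5, 10, 13, 15, 25 (5 total).

15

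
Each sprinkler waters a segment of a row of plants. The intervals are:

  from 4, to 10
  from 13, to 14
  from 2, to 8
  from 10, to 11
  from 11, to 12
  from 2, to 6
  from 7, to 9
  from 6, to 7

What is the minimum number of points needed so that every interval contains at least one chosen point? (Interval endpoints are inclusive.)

Sort by right endpoint; whenever an interval is uncovered, place a point at its right end.
Sorted: [2,6] [6,7] [2,8] [7,9] [4,10] [10,11] [11,12] [13,14]
{[2,6],[6,7],[2,8]} hit by 6; {[7,9],[4,10]} hit by 9; {[10,11],[11,12]} hit by 11; {[13,14]} hit by 14.
Points: 6, 9, 11, 14 (4 total).

4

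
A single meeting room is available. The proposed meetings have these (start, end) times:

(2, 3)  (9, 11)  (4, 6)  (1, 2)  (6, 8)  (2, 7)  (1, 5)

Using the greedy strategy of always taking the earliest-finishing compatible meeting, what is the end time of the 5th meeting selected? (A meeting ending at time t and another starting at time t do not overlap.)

Greedy by earliest finish: after sorting by end time, pick each interval compatible with the last pick.
By end time: (1,2), (2,3), (1,5), (4,6), (2,7), (6,8), (9,11).
Pick (1,2); next start ≥ 2 → (2,3); next start ≥ 3 → (4,6); next start ≥ 6 → (6,8); next start ≥ 8 → (9,11).
Selected: (1,2) (2,3) (4,6) (6,8) (9,11)

11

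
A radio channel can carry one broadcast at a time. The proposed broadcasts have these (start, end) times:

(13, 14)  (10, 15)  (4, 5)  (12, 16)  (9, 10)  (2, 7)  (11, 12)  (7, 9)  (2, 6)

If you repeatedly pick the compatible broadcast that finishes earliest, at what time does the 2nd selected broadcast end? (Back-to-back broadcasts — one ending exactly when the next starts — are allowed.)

Sort by end time and greedily take each interval whose start is ≥ the last chosen end.
By end time: (4,5), (2,6), (2,7), (7,9), (9,10), (11,12), (13,14), (10,15), (12,16).
Pick (4,5); next start ≥ 5 → (7,9); next start ≥ 9 → (9,10); next start ≥ 10 → (11,12); next start ≥ 12 → (13,14).
Selected: (4,5) (7,9) (9,10) (11,12) (13,14)

9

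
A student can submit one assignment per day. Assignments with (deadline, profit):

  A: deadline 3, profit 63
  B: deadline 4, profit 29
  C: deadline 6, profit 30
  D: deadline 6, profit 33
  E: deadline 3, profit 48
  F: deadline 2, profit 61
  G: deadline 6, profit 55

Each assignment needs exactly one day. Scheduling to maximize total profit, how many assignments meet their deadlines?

6

Profit order: A=63 F=61 G=55 E=48 D=33 C=30 B=29
Assign: A→slot 3, F→slot 2, G→slot 6, E→slot 1, D→slot 5, C→slot 4, B skipped.
Slots: [1:E] [2:F] [3:A] [4:C] [5:D] [6:G]
6 of 7 scheduled.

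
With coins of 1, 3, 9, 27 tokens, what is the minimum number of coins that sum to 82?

4

Greedy: take as many of the largest coin as possible, then repeat with the remainder.
82 = 3×27 + 1×1
Total coins = 3 + 1 = 4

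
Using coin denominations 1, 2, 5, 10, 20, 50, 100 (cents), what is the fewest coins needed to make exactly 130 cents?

3

130 = 1×100 + 1×20 + 1×10
Total coins = 1 + 1 + 1 = 3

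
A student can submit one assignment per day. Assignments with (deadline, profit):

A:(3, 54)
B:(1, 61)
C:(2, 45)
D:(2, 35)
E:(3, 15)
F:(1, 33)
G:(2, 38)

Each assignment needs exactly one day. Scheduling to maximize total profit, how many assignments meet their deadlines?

3

Take jobs in profit order; each goes to the latest open slot no later than its deadline.
By profit: B(d1,61), A(d3,54), C(d2,45), G(d2,38), D(d2,35), F(d1,33), E(d3,15)
B→slot 1; A→slot 3; C→slot 2; G skipped; D skipped; F skipped; E skipped.
3 of 7 scheduled.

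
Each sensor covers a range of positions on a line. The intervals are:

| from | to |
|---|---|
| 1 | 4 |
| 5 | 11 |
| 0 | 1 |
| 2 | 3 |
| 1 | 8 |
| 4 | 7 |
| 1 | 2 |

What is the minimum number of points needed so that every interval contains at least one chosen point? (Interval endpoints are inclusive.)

Sort by right endpoint; whenever an interval is uncovered, place a point at its right end.
By right end: [0,1]  [1,2]  [2,3]  [1,4]  [4,7]  [1,8]  [5,11]
[0,1] uncovered → point at 1; [2,3] uncovered → point at 3; [4,7] uncovered → point at 7.
Points: 1, 3, 7 (3 total).

3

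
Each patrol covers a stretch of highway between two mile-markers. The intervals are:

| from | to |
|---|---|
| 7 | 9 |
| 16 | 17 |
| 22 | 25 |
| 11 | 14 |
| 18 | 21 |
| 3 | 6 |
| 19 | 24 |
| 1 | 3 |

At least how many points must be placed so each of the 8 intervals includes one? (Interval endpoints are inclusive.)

By right end: [1,3]  [3,6]  [7,9]  [11,14]  [16,17]  [18,21]  [19,24]  [22,25]
[1,3] uncovered → point at 3; [7,9] uncovered → point at 9; [11,14] uncovered → point at 14; [16,17] uncovered → point at 17; [18,21] uncovered → point at 21; [22,25] uncovered → point at 25.
Points: 3, 9, 14, 17, 21, 25 (6 total).

6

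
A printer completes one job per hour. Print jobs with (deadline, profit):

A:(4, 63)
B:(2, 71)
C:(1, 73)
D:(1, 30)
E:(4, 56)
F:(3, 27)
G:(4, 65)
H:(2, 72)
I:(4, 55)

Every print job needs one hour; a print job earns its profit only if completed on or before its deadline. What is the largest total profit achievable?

Take jobs in profit order; each goes to the latest open slot no later than its deadline.
By profit: C(d1,73), H(d2,72), B(d2,71), G(d4,65), A(d4,63), E(d4,56), I(d4,55), D(d1,30), F(d3,27)
C→slot 1; H→slot 2; B skipped; G→slot 4; A→slot 3; E skipped; I skipped; D skipped; F skipped.
Profit = 73 + 72 + 63 + 65 = 273

273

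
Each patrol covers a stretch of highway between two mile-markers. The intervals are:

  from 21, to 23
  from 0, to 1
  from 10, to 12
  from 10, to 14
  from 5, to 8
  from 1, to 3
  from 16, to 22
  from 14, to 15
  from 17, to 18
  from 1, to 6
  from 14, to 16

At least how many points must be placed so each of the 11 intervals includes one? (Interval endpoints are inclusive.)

6

Sort by right endpoint; whenever an interval is uncovered, place a point at its right end.
By right end: [0,1]  [1,3]  [1,6]  [5,8]  [10,12]  [10,14]  [14,15]  [14,16]  [17,18]  [16,22]  [21,23]
[0,1] uncovered → point at 1; [5,8] uncovered → point at 8; [10,12] uncovered → point at 12; [14,15] uncovered → point at 15; [17,18] uncovered → point at 18; [21,23] uncovered → point at 23.
Points: 1, 8, 12, 15, 18, 23 (6 total).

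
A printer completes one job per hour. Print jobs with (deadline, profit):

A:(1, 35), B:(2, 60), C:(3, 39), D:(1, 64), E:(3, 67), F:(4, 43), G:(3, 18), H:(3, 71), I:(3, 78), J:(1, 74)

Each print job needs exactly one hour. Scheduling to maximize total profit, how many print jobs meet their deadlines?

Take jobs in profit order; each goes to the latest open slot no later than its deadline.
By profit: I(d3,78), J(d1,74), H(d3,71), E(d3,67), D(d1,64), B(d2,60), F(d4,43), C(d3,39), A(d1,35), G(d3,18)
I→slot 3; J→slot 1; H→slot 2; E skipped; D skipped; B skipped; F→slot 4; C skipped; A skipped; G skipped.
4 of 10 scheduled.

4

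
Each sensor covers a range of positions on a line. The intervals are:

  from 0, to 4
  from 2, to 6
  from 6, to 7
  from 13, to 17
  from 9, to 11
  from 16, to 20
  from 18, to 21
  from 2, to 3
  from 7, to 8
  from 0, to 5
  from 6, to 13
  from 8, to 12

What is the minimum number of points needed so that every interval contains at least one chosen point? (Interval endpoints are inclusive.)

Sort by right endpoint; whenever an interval is uncovered, place a point at its right end.
By right end: [2,3]  [0,4]  [0,5]  [2,6]  [6,7]  [7,8]  [9,11]  [8,12]  [6,13]  [13,17]  [16,20]  [18,21]
[2,3] uncovered → point at 3; [6,7] uncovered → point at 7; [9,11] uncovered → point at 11; [13,17] uncovered → point at 17; [18,21] uncovered → point at 21.
Points: 3, 7, 11, 17, 21 (5 total).

5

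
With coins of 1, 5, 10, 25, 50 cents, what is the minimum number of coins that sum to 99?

99 = 1×50 + 1×25 + 2×10 + 4×1
Total coins = 1 + 1 + 2 + 4 = 8

8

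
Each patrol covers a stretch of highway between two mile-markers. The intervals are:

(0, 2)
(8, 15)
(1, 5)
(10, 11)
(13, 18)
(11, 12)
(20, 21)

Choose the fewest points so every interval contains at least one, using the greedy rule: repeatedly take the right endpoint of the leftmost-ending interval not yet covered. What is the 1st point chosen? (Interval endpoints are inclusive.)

Process intervals by earliest right end; each time one isn't hit yet, stab at its right endpoint.
Sorted: [0,2] [1,5] [10,11] [11,12] [8,15] [13,18] [20,21]
{[0,2],[1,5]} hit by 2; {[10,11],[11,12],[8,15]} hit by 11; {[13,18]} hit by 18; {[20,21]} hit by 21.
Points: 2, 11, 18, 21 (4 total).

2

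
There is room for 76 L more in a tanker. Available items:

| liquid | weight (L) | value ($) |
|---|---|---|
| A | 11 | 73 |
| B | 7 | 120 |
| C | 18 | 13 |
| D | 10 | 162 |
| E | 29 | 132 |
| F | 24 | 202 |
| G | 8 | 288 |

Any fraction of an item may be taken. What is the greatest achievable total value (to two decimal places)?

917.83

Greedy by value/weight ratio, highest first.
Order: G (288/8=36.00) > B (120/7=17.14) > D (162/10=16.20) > F (202/24=8.42) > A (73/11=6.64) > E (132/29=4.55) > C (13/18=0.72)
Fill: take G (8 @ 288) → take B (7 @ 120) → take D (10 @ 162) → take F (24 @ 202) → take A (11 @ 73) → take 16/29 of E → 72.83; 76/76 used.
Total value = 917.83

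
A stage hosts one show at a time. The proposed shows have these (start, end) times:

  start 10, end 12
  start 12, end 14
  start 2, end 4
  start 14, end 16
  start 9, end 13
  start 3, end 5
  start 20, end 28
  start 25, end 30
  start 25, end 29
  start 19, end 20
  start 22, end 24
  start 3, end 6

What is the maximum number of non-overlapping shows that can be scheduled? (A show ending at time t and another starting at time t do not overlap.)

Sorted by end: (2,4)  (3,5)  (3,6)  (10,12)  (9,13)  (12,14)  (14,16)  (19,20)  (22,24)  (20,28)  (25,29)  (25,30)
take (2,4); skip (3,6); take (10,12); take (12,14); take (14,16); take (19,20); take (22,24); skip (20,28); take (25,29).
Selected 7 shows.

7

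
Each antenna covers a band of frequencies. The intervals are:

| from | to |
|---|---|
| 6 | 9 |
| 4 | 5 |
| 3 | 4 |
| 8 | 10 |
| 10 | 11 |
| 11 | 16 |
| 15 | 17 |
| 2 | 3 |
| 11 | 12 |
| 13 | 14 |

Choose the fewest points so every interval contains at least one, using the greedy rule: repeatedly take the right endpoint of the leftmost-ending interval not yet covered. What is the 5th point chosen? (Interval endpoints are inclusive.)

Sort by right endpoint; whenever an interval is uncovered, place a point at its right end.
Sorted: [2,3] [3,4] [4,5] [6,9] [8,10] [10,11] [11,12] [13,14] [11,16] [15,17]
{[2,3],[3,4]} hit by 3; {[4,5]} hit by 5; {[6,9],[8,10]} hit by 9; {[10,11],[11,12]} hit by 11; {[13,14],[11,16]} hit by 14; {[15,17]} hit by 17.
Points: 3, 5, 9, 11, 14, 17 (6 total).

14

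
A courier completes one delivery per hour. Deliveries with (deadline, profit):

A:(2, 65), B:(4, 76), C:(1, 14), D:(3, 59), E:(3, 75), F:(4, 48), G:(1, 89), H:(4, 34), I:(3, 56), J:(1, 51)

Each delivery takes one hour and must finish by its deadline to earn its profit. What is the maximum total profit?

305

Take jobs in profit order; each goes to the latest open slot no later than its deadline.
By profit: G(d1,89), B(d4,76), E(d3,75), A(d2,65), D(d3,59), I(d3,56), J(d1,51), F(d4,48), H(d4,34), C(d1,14)
G→slot 1; B→slot 4; E→slot 3; A→slot 2; D skipped; I skipped; J skipped; F skipped; H skipped; C skipped.
Profit = 89 + 65 + 75 + 76 = 305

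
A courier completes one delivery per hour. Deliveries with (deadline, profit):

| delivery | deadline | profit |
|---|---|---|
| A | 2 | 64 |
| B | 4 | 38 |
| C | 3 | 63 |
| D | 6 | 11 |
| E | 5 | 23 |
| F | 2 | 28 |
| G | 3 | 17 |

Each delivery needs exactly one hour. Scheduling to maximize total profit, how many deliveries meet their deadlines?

6

Sort by profit descending; place each in the latest free slot ≤ its deadline.
By profit: A(d2,64), C(d3,63), B(d4,38), F(d2,28), E(d5,23), G(d3,17), D(d6,11)
A→slot 2; C→slot 3; B→slot 4; F→slot 1; E→slot 5; G skipped; D→slot 6.
6 of 7 scheduled.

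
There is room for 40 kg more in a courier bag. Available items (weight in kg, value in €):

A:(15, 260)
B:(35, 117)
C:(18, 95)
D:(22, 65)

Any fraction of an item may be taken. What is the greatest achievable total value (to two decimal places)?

378.40

Ratios (sorted): A 17.33, C 5.28, B 3.34, D 2.95
take A (15 @ 260); take C (18 @ 95); take 7/35 of B → 23.40. Capacity used 40/40.
Total value = 378.40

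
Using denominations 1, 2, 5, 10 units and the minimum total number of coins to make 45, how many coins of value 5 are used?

45 − 4×10→5 − 1×5→0
Count of 5: 1

1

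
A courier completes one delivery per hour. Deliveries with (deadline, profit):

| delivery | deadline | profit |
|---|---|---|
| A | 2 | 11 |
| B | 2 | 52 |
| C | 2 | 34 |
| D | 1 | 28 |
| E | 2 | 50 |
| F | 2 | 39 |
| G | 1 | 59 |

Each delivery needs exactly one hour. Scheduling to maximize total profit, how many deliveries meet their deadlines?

Profit order: G=59 B=52 E=50 F=39 C=34 D=28 A=11
Assign: G→slot 1, B→slot 2, E skipped, F skipped, C skipped, D skipped, A skipped.
Slots: [1:G] [2:B]
2 of 7 scheduled.

2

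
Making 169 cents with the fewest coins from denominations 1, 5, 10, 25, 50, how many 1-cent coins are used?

4

169 − 3×50→19 − 1×10→9 − 1×5→4 − 4×1→0
Count of 1: 4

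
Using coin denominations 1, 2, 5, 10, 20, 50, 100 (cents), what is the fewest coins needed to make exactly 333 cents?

7

333 − 3×100→33 − 1×20→13 − 1×10→3 − 1×2→1 − 1×1→0
Total coins = 3 + 1 + 1 + 1 + 1 = 7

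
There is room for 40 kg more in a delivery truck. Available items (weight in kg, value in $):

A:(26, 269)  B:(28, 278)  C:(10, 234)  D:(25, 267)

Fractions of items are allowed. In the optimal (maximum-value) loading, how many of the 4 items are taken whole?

Greedy by value/weight ratio, highest first.
Ratios (sorted): C 23.40, D 10.68, A 10.35, B 9.93
take C (10 @ 234); take D (25 @ 267); take 5/26 of A → 51.73. Capacity used 40/40.
2 item(s) taken whole; one partial (take 5/26 of A).

2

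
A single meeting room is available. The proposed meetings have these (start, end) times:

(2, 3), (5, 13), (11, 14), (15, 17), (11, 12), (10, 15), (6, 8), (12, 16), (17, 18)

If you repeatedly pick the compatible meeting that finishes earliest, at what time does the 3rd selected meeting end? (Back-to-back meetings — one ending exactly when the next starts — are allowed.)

12

Sort by end time and greedily take each interval whose start is ≥ the last chosen end.
By end time: (2,3), (6,8), (11,12), (5,13), (11,14), (10,15), (12,16), (15,17), (17,18).
Pick (2,3); next start ≥ 3 → (6,8); next start ≥ 8 → (11,12); next start ≥ 12 → (12,16); next start ≥ 16 → (17,18).
Selected: (2,3) (6,8) (11,12) (12,16) (17,18)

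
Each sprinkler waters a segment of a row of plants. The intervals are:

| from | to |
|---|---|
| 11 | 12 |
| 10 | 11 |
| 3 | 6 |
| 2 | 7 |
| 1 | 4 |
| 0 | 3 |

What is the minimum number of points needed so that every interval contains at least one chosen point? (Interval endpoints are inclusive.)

2

Sorted: [0,3] [1,4] [3,6] [2,7] [10,11] [11,12]
{[0,3],[1,4],[3,6],[2,7]} hit by 3; {[10,11],[11,12]} hit by 11.
Points: 3, 11 (2 total).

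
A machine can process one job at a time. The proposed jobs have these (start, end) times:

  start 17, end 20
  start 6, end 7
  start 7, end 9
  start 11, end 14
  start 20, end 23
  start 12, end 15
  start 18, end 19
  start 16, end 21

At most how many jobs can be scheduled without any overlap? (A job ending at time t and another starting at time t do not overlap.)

By end time: (6,7), (7,9), (11,14), (12,15), (18,19), (17,20), (16,21), (20,23).
Pick (6,7); next start ≥ 7 → (7,9); next start ≥ 9 → (11,14); next start ≥ 14 → (18,19); next start ≥ 19 → (20,23).
Selected 5 jobs.

5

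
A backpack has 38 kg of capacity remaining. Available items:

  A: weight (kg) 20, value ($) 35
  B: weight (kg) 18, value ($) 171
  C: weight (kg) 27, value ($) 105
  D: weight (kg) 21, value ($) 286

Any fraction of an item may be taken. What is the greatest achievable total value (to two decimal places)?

Greedy by value/weight ratio, highest first.
Ratios (sorted): D 13.62, B 9.50, C 3.89, A 1.75
take D (21 @ 286); take 17/18 of B → 161.50. Capacity used 38/38.
Total value = 447.50

447.50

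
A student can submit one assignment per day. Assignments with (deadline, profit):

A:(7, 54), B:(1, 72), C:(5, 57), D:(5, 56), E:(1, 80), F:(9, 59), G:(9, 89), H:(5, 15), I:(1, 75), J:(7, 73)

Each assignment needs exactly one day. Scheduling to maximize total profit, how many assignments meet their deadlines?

By profit: G(d9,89), E(d1,80), I(d1,75), J(d7,73), B(d1,72), F(d9,59), C(d5,57), D(d5,56), A(d7,54), H(d5,15)
G→slot 9; E→slot 1; I skipped; J→slot 7; B skipped; F→slot 8; C→slot 5; D→slot 4; A→slot 6; H→slot 3.
8 of 10 scheduled.

8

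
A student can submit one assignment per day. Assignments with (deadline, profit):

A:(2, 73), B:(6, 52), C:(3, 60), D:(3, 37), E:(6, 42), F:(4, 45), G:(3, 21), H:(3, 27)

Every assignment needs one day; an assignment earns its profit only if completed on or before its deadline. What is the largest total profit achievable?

Sort by profit descending; place each in the latest free slot ≤ its deadline.
Profit order: A=73 C=60 B=52 F=45 E=42 D=37 H=27 G=21
Assign: A→slot 2, C→slot 3, B→slot 6, F→slot 4, E→slot 5, D→slot 1, H skipped, G skipped.
Slots: [1:D] [2:A] [3:C] [4:F] [5:E] [6:B]
Profit = 37 + 73 + 60 + 45 + 42 + 52 = 309

309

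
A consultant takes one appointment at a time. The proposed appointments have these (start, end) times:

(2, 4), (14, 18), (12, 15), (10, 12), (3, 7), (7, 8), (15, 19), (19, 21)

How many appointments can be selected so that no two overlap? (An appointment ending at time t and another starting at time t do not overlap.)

Order by finish time; keep every interval that doesn't clash with the previous kept one.
Sorted by end: (2,4)  (3,7)  (7,8)  (10,12)  (12,15)  (14,18)  (15,19)  (19,21)
take (2,4); skip (3,7); take (7,8); take (10,12); take (12,15); take (15,19); take (19,21).
Selected 6 appointments.

6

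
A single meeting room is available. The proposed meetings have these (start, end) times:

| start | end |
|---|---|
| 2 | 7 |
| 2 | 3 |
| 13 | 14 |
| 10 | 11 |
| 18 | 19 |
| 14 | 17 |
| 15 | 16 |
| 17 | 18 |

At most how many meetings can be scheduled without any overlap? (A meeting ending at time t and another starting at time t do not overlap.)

6

Order by finish time; keep every interval that doesn't clash with the previous kept one.
Sorted by end: (2,3)  (2,7)  (10,11)  (13,14)  (15,16)  (14,17)  (17,18)  (18,19)
take (2,3); take (10,11); take (13,14); take (15,16); take (17,18); take (18,19).
Selected 6 meetings.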